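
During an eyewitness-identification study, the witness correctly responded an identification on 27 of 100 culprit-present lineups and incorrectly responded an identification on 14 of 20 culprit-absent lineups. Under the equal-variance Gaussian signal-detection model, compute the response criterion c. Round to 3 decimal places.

c = 0.044

H = 27/100 = 0.2700
FA = 14/20 = 0.7000
z(H) = z(0.2700) = -0.6128
z(FA) = z(0.7000) = 0.5244
c = −½·[z(H) + z(FA)] = −0.5 × (-0.6128 + 0.5244) = 0.0442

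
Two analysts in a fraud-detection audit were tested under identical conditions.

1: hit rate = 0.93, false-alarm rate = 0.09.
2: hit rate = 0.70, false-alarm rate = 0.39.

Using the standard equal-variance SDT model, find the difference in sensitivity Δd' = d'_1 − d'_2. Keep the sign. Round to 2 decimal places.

1: z(0.93) = 1.476, z(0.09) = -1.341, d' = 2.817
2: z(0.70) = 0.524, z(0.39) = -0.279, d' = 0.803
Δd' = d'_1 − d'_2 = 2.817 − 0.803 = 2.014
1 has the higher sensitivity.

Δd' = 2.01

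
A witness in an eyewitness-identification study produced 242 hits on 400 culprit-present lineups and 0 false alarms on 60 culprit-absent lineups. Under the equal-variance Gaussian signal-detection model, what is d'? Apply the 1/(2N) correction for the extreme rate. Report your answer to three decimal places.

d' = 2.660

The false-alarm rate is 0/60 = 0, so apply the 1/(2N) correction: FA → 1/(2·60) = 0.00833.
z(H) = z(0.60500) = 0.2663
z(FA) = z(0.00833) = -2.3941
d' = 0.2663 − (-2.3941) = 2.6604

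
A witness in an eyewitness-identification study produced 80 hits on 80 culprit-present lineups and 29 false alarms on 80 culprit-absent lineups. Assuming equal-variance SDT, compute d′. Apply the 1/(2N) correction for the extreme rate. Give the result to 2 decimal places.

d′ = 2.85

The hit rate is 80/80 = 1, so apply the 1/(2N) correction: H → 1 − 1/(2·80) = 0.99375.
z(H) = z(0.99375) = 2.498
z(FA) = z(0.36250) = -0.352
d' = 2.498 − (-0.352) = 2.850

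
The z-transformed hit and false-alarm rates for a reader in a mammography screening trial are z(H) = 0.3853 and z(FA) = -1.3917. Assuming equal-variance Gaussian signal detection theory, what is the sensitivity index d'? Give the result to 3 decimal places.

d' = z(H) − z(FA) = 0.3853 − (-1.3917) = 1.7770

d' = 1.777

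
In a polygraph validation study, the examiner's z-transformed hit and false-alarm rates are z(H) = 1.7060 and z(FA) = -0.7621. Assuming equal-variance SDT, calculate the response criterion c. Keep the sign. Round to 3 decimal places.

c = −½·[z(H) + z(FA)] = −½·(1.7060 + (-0.7621)) = -0.47195
c < 0: the examiner has a liberal response bias.

c = -0.472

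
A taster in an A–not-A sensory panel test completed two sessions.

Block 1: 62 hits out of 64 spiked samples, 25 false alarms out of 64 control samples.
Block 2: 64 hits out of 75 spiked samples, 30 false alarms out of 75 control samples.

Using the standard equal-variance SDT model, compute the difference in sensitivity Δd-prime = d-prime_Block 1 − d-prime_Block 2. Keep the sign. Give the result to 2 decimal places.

Δd-prime = 0.84

Block 1: z(0.9688) = 1.863, z(0.3906) = -0.278, d' = 2.141
Block 2: z(0.8533) = 1.051, z(0.4000) = -0.253, d' = 1.304
Δd' = d'_Block 1 − d'_Block 2 = 2.141 − 1.304 = 0.837
Block 1 has the higher sensitivity.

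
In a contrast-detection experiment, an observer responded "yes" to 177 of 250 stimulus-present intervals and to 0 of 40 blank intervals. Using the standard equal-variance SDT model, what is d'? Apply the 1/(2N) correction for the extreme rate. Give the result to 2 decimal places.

The false-alarm rate is 0/40 = 0, so apply the 1/(2N) correction: FA → 1/(2·40) = 0.01250.
z(H) = z(0.70800) = 0.548
z(FA) = z(0.01250) = -2.241
d' = 0.548 − (-2.241) = 2.789

d' = 2.79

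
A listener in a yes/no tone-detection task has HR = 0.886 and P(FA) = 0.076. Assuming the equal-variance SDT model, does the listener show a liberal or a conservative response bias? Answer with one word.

z(H) = 1.206, z(FA) = -1.433
c = −½·(z(H) + z(FA)) = 0.1135
c > 0 → conservative criterion (biased toward responding “no”).

conservative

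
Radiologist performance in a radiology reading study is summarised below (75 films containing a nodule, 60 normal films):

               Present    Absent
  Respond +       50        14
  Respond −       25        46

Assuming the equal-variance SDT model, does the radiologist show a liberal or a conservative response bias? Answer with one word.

conservative

z(H) = 0.431, z(FA) = -0.728
c = −½·(z(H) + z(FA)) = 0.1485
c > 0 → conservative criterion (biased toward responding “no”).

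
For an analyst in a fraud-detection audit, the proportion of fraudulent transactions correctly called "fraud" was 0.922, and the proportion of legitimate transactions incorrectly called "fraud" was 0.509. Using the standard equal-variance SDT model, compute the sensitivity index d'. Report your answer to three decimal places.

Φ⁻¹(0.922) = 1.4187, Φ⁻¹(0.509) = 0.0226
d' = z(H) − z(FA) = 1.4187 − 0.0226 = 1.3961

d' = 1.396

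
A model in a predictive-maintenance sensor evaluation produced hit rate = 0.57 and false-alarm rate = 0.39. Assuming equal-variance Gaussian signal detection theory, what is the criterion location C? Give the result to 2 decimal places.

C = 0.05

Φ⁻¹(0.57) = 0.176, Φ⁻¹(0.39) = -0.279
c = −½·[z(H) + z(FA)] = −0.5 × (0.176 + (-0.279)) = 0.0515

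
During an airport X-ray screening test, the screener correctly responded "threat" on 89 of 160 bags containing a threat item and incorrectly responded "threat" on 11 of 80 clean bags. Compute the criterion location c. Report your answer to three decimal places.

H = 89/160 = 0.5563
FA = 11/80 = 0.1375
z(H) = 0.1416
z(FA) = -1.0916
c = −½·[z(H) + z(FA)] = −0.5 × (0.1416 + (-1.0916)) = 0.4750
c > 0: the screener has a conservative response bias.

c = 0.475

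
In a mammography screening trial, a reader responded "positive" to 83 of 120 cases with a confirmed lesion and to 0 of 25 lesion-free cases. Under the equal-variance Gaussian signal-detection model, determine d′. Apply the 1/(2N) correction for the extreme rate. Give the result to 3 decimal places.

The false-alarm rate is 0/25 = 0, so apply the 1/(2N) correction: FA → 1/(2·25) = 0.02000.
z(H) = z(0.69167) = 0.5006
z(FA) = z(0.02000) = -2.0537
d' = 0.5006 − (-2.0537) = 2.5543

d′ = 2.554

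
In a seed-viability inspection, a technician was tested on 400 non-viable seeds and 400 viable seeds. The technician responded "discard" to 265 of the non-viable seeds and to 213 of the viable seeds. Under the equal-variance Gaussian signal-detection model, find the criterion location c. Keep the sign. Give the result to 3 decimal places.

c = -0.250

H = 265/400 = 0.6625
FA = 213/400 = 0.5325
Φ⁻¹(H) = Φ⁻¹(0.6625) = 0.4193
Φ⁻¹(FA) = Φ⁻¹(0.5325) = 0.0816
c = −½·[z(H) + z(FA)] = −0.5 × (0.4193 + 0.0816) = -0.25045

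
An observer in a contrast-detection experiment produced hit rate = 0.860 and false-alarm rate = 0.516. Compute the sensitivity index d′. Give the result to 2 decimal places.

z(H) = 1.0803
z(FA) = 0.0401
d' = z(H) − z(FA) = 1.0803 − 0.0401 = 1.0402

d′ = 1.04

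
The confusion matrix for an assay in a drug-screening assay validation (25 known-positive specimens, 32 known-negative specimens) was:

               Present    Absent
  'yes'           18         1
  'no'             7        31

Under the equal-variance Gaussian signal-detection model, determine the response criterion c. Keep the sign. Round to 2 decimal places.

c = 0.64

H = 18/25 = 0.7200
FA = 1/32 = 0.0312
Φ⁻¹(H) = Φ⁻¹(0.7200) = 0.583
Φ⁻¹(FA) = Φ⁻¹(0.0312) = -1.863
c = −½·[z(H) + z(FA)] = −0.5 × (0.583 + (-1.863)) = 0.640
c > 0: the assay has a conservative response bias.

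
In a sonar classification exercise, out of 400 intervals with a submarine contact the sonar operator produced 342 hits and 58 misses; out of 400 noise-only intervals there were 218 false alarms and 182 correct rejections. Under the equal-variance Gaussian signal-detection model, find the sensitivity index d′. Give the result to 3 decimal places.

d′ = 0.945

H = 342/400 = 0.8550
FA = 218/400 = 0.5450
z(0.8550) = 1.0581, z(0.5450) = 0.1130
d' = z(H) − z(FA) = 1.0581 − 0.1130 = 0.9451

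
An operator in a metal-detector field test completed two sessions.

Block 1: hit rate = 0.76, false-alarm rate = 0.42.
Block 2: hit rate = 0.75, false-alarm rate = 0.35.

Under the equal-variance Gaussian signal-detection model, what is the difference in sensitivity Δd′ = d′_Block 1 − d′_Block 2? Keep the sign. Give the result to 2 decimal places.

Block 1: z(0.76) = 0.706, z(0.42) = -0.202, d' = 0.908
Block 2: z(0.75) = 0.674, z(0.35) = -0.385, d' = 1.059
Δd' = d'_Block 1 − d'_Block 2 = 0.908 − 1.059 = -0.151
Block 2 has the higher sensitivity.

Δd′ = -0.15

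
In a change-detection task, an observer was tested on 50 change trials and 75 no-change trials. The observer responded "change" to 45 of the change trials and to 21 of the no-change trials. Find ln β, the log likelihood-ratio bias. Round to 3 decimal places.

ln β = -0.651

H = 45/50 = 0.9000
FA = 21/75 = 0.2800
z(H) = z(0.9000) = 1.2816
z(FA) = z(0.2800) = -0.5828
ln β = −½·[z(H)² − z(FA)²] = −0.5 × (1.6425 − 0.3397) = -0.6514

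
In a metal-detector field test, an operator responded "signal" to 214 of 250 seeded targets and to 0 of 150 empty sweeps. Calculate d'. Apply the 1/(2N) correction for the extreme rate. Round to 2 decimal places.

The false-alarm rate is 0/150 = 0, so apply the 1/(2N) correction: FA → 1/(2·150) = 0.00333.
z(H) = z(0.85600) = 1.063
z(FA) = z(0.00333) = -2.713
d' = 1.063 − (-2.713) = 3.776

d' = 3.78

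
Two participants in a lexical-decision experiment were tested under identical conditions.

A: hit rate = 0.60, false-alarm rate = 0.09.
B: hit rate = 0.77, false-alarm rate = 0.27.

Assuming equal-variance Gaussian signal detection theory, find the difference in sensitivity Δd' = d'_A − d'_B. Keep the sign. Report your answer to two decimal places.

A: z(0.60) = 0.253, z(0.09) = -1.341, d' = 1.594
B: z(0.77) = 0.739, z(0.27) = -0.613, d' = 1.352
Δd' = d'_A − d'_B = 1.594 − 1.352 = 0.242
A has the higher sensitivity.

Δd' = 0.24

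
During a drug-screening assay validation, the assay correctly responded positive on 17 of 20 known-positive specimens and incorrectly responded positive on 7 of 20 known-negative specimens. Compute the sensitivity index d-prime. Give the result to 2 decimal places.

d-prime = 1.42

H = 17/20 = 0.8500
FA = 7/20 = 0.3500
Φ⁻¹(H) = Φ⁻¹(0.8500) = 1.036
Φ⁻¹(FA) = Φ⁻¹(0.3500) = -0.385
d' = z(H) − z(FA) = 1.036 − (-0.385) = 1.421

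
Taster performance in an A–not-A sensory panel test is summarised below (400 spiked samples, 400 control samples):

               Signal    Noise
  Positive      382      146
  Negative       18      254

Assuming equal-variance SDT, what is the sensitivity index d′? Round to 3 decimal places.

H = 382/400 = 0.9550
FA = 146/400 = 0.3650
z(H) = 1.6954
z(FA) = -0.3451
d' = z(H) − z(FA) = 1.6954 − (-0.3451) = 2.0405

d′ = 2.041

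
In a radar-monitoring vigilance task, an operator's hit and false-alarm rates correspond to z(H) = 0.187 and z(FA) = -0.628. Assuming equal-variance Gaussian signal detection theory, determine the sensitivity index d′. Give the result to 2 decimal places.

d' = z(H) − z(FA) = 0.187 − (-0.628) = 0.815

d′ = 0.82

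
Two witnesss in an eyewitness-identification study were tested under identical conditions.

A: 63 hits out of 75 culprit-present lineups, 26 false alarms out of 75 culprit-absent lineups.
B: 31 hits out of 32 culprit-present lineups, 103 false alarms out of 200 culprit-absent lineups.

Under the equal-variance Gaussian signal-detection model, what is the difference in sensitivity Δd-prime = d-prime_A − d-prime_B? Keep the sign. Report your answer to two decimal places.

A: z(0.8400) = 0.994, z(0.3467) = -0.394, d' = 1.388
B: z(0.9688) = 1.863, z(0.5150) = 0.038, d' = 1.825
Δd' = d'_A − d'_B = 1.388 − 1.825 = -0.437
B has the higher sensitivity.

Δd-prime = -0.44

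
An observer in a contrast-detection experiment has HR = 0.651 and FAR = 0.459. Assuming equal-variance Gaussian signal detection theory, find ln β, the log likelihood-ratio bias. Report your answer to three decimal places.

z(H) = z(0.651) = 0.3880
z(FA) = z(0.459) = -0.1030
ln β = −½·[z(H)² − z(FA)²] = −0.5 × (0.1505 − 0.0106) = -0.06995

ln β = -0.070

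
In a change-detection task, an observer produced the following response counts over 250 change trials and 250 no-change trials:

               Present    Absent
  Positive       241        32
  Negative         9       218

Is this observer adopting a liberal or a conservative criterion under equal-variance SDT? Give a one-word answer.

z(H) = 1.799, z(FA) = -1.136
c = −½·(z(H) + z(FA)) = -0.3315
c < 0 → liberal criterion (biased toward responding “yes”).

liberal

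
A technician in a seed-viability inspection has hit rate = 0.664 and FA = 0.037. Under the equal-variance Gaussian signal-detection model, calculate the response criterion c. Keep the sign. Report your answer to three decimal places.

Φ⁻¹(H) = 0.4234
Φ⁻¹(FA) = -1.7866
c = −½·[z(H) + z(FA)] = −0.5 × (0.4234 + (-1.7866)) = 0.6816
c > 0: the technician has a conservative response bias.

c = 0.682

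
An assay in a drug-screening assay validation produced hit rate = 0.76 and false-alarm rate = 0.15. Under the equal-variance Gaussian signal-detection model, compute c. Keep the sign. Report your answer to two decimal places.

c = 0.17

Φ⁻¹(H) = Φ⁻¹(0.76) = 0.706
Φ⁻¹(FA) = Φ⁻¹(0.15) = -1.036
c = −½·[z(H) + z(FA)] = −0.5 × (0.706 + (-1.036)) = 0.165
c > 0: the assay has a conservative response bias.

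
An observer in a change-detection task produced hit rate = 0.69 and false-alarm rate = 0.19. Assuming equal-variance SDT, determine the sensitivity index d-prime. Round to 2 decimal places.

z(H) = z(0.69) = 0.4959
z(FA) = z(0.19) = -0.8779
d' = z(H) − z(FA) = 0.4959 − (-0.8779) = 1.3738

d-prime = 1.37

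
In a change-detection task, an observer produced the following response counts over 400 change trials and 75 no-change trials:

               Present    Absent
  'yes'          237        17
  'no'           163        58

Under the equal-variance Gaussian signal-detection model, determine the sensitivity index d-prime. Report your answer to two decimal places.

d-prime = 0.98

H = 237/400 = 0.5925
FA = 17/75 = 0.2267
z(H) = 0.2340
z(FA) = -0.7498
d' = z(H) − z(FA) = 0.2340 − (-0.7498) = 0.9838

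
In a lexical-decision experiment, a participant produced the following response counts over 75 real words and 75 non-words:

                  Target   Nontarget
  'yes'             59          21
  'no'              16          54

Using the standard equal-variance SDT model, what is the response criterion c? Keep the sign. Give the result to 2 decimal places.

c = -0.11

H = 59/75 = 0.7867
FA = 21/75 = 0.2800
Φ⁻¹(0.7867) = 0.795, Φ⁻¹(0.2800) = -0.583
c = −½·[z(H) + z(FA)] = −0.5 × (0.795 + (-0.583)) = -0.106
c < 0: the participant has a liberal response bias.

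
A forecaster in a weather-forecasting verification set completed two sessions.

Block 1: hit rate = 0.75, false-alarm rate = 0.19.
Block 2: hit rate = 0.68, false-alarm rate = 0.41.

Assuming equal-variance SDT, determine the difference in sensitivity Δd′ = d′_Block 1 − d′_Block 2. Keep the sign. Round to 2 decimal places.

Block 1: z(0.75) = 0.674, z(0.19) = -0.878, d' = 1.552
Block 2: z(0.68) = 0.468, z(0.41) = -0.228, d' = 0.696
Δd' = d'_Block 1 − d'_Block 2 = 1.552 − 0.696 = 0.856
Block 1 has the higher sensitivity.

Δd′ = 0.86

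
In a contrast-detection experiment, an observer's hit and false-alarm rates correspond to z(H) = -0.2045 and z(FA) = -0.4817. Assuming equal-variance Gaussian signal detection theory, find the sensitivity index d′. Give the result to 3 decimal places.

d′ = 0.277

d' = z(H) − z(FA) = -0.2045 − (-0.4817) = 0.2772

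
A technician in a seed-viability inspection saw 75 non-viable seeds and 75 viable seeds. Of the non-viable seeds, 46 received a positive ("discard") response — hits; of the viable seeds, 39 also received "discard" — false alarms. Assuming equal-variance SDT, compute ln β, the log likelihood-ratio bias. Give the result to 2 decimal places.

H = 46/75 = 0.6133
FA = 39/75 = 0.5200
z(0.6133) = 0.288, z(0.5200) = 0.050
ln β = −½·[z(H)² − z(FA)²] = −0.5 × (0.083 − 0.003) = -0.040

ln β = -0.04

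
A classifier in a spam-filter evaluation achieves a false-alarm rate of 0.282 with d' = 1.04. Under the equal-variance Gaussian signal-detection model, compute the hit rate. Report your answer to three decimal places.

z(false-alarm rate) = z(0.282) = -0.5769
z(H) = z(FA) + d' = -0.5769 + 1.04 = 0.4631
hit rate = Φ(0.4631) = 0.6784

hit rate = 0.678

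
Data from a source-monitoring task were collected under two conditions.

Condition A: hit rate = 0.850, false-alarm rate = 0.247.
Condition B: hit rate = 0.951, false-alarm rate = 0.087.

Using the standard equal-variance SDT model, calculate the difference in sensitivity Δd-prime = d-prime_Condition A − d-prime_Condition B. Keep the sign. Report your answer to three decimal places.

Condition A: z(0.850) = 1.0364, z(0.247) = -0.6840, d' = 1.7204
Condition B: z(0.951) = 1.6546, z(0.087) = -1.3595, d' = 3.0141
Δd' = d'_Condition A − d'_Condition B = 1.7204 − 3.0141 = -1.2937
Condition B has the higher sensitivity.

Δd-prime = -1.294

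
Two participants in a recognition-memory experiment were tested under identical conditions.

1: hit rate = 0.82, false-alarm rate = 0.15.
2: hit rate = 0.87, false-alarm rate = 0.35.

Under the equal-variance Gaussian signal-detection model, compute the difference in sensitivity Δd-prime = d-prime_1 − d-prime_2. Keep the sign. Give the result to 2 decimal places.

1: z(0.82) = 0.915, z(0.15) = -1.036, d' = 1.951
2: z(0.87) = 1.126, z(0.35) = -0.385, d' = 1.511
Δd' = d'_1 − d'_2 = 1.951 − 1.511 = 0.440
1 has the higher sensitivity.

Δd-prime = 0.44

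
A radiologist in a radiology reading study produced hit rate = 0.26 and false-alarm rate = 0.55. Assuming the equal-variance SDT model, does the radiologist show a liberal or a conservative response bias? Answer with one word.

z(H) = -0.643, z(FA) = 0.126
c = −½·(z(H) + z(FA)) = 0.2585
c > 0 → conservative criterion (biased toward responding “no”).

conservative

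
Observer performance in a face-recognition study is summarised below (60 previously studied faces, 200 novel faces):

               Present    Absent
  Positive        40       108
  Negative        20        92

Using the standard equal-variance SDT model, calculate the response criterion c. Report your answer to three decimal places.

c = -0.266

H = 40/60 = 0.6667
FA = 108/200 = 0.5400
z(0.6667) = 0.4308, z(0.5400) = 0.1004
c = −½·[z(H) + z(FA)] = −0.5 × (0.4308 + 0.1004) = -0.2656
c < 0: the observer has a liberal response bias.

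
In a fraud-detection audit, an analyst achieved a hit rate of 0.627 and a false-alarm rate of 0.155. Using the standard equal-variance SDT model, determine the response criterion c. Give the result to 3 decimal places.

c = 0.346

z(H) = z(0.627) = 0.3239
z(FA) = z(0.155) = -1.0152
c = −½·[z(H) + z(FA)] = −0.5 × (0.3239 + (-1.0152)) = 0.34565
c > 0: the analyst has a conservative response bias.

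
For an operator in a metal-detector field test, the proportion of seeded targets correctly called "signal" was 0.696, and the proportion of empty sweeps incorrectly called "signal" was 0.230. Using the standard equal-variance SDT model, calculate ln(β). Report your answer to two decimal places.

ln β = 0.14

z(0.696) = 0.513, z(0.230) = -0.739
ln β = −½·[z(H)² − z(FA)²] = −0.5 × (0.263 − 0.546) = 0.1415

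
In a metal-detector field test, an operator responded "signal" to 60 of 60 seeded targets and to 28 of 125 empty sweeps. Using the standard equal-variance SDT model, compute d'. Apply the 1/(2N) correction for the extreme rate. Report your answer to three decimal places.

d' = 3.153

The hit rate is 60/60 = 1, so apply the 1/(2N) correction: H → 1 − 1/(2·60) = 0.99167.
z(H) = z(0.99167) = 2.3941
z(FA) = z(0.22400) = -0.7588
d' = 2.3941 − (-0.7588) = 3.1529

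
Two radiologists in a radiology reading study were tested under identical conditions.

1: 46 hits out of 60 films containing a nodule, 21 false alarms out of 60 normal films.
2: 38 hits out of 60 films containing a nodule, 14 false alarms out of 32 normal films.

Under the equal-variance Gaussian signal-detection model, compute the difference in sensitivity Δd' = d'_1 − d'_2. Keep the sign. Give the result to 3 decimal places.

1: z(0.7667) = 0.7280, z(0.3500) = -0.3853, d' = 1.1133
2: z(0.6333) = 0.3406, z(0.4375) = -0.1573, d' = 0.4979
Δd' = d'_1 − d'_2 = 1.1133 − 0.4979 = 0.6154
1 has the higher sensitivity.

Δd' = 0.615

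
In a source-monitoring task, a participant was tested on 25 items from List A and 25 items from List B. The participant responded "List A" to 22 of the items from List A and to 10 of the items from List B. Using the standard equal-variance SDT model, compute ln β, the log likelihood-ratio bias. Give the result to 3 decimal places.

H = 22/25 = 0.8800
FA = 10/25 = 0.4000
z(0.8800) = 1.1750, z(0.4000) = -0.2533
ln β = −½·[z(H)² − z(FA)²] = −0.5 × (1.3806 − 0.0642) = -0.6582

ln β = -0.658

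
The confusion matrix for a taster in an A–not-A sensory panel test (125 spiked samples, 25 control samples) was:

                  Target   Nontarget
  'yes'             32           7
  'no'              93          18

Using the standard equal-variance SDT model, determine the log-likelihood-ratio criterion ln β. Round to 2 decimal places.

ln β = -0.05

H = 32/125 = 0.2560
FA = 7/25 = 0.2800
Φ⁻¹(H) = Φ⁻¹(0.2560) = -0.656
Φ⁻¹(FA) = Φ⁻¹(0.2800) = -0.583
ln β = −½·[z(H)² − z(FA)²] = −0.5 × (0.430 − 0.340) = -0.045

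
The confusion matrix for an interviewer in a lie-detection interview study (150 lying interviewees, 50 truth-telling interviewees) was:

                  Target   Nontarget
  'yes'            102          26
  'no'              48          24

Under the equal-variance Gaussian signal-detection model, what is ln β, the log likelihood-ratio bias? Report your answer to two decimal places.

H = 102/150 = 0.6800
FA = 26/50 = 0.5200
Φ⁻¹(H) = 0.468
Φ⁻¹(FA) = 0.050
ln β = −½·[z(H)² − z(FA)²] = −0.5 × (0.219 − 0.003) = -0.108

ln β = -0.11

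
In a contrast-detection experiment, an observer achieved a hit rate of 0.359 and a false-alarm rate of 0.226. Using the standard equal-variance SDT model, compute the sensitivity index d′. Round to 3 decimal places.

d′ = 0.391

z(H) = z(0.359) = -0.3611
z(FA) = z(0.226) = -0.7521
d' = z(H) − z(FA) = -0.3611 − (-0.7521) = 0.3910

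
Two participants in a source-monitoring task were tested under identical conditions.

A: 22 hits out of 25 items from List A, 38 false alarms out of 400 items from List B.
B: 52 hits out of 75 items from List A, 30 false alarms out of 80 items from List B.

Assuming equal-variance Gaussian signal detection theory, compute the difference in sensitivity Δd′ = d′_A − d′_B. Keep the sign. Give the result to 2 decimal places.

A: z(0.8800) = 1.175, z(0.0950) = -1.311, d' = 2.486
B: z(0.6933) = 0.505, z(0.3750) = -0.319, d' = 0.824
Δd' = d'_A − d'_B = 2.486 − 0.824 = 1.662
A has the higher sensitivity.

Δd′ = 1.66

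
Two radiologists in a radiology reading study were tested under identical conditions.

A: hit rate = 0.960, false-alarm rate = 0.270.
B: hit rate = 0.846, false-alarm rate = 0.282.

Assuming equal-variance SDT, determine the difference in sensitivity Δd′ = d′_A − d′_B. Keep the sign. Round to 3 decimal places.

A: z(0.960) = 1.7507, z(0.270) = -0.6128, d' = 2.3635
B: z(0.846) = 1.0194, z(0.282) = -0.5769, d' = 1.5963
Δd' = d'_A − d'_B = 2.3635 − 1.5963 = 0.7672
A has the higher sensitivity.

Δd′ = 0.767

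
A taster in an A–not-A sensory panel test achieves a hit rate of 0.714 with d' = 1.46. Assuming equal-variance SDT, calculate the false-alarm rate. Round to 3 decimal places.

false-alarm rate = 0.185

z(hit rate) = z(0.714) = 0.5651
z(FA) = z(H) − d' = 0.5651 − 1.46 = -0.8949
false-alarm rate = Φ(-0.8949) = 0.1854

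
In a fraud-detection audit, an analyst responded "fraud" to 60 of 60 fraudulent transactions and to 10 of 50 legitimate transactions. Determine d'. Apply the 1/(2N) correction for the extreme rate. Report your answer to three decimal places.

d' = 3.236

The hit rate is 60/60 = 1, so apply the 1/(2N) correction: H → 1 − 1/(2·60) = 0.99167.
z(H) = z(0.99167) = 2.3941
z(FA) = z(0.20000) = -0.8416
d' = 2.3941 − (-0.8416) = 3.2357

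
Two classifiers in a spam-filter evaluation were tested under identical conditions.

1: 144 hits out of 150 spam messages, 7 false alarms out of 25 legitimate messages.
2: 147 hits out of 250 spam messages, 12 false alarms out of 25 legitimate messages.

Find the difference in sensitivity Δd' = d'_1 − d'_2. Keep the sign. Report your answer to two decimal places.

1: z(0.9600) = 1.751, z(0.2800) = -0.583, d' = 2.334
2: z(0.5880) = 0.222, z(0.4800) = -0.050, d' = 0.272
Δd' = d'_1 − d'_2 = 2.334 − 0.272 = 2.062
1 has the higher sensitivity.

Δd' = 2.06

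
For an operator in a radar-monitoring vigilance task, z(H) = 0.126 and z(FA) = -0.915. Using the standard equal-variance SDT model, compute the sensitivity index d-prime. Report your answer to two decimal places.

d' = z(H) − z(FA) = 0.126 − (-0.915) = 1.041

d-prime = 1.04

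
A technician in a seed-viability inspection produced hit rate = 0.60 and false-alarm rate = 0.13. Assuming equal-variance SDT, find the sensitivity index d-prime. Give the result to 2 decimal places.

d-prime = 1.38

Φ⁻¹(H) = Φ⁻¹(0.60) = 0.253
Φ⁻¹(FA) = Φ⁻¹(0.13) = -1.126
d' = z(H) − z(FA) = 0.253 − (-1.126) = 1.379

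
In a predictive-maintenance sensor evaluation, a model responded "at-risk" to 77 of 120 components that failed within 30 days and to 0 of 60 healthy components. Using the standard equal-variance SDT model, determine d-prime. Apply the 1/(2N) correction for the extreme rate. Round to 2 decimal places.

The false-alarm rate is 0/60 = 0, so apply the 1/(2N) correction: FA → 1/(2·60) = 0.00833.
z(H) = z(0.64167) = 0.363
z(FA) = z(0.00833) = -2.394
d' = 0.363 − (-2.394) = 2.757

d-prime = 2.76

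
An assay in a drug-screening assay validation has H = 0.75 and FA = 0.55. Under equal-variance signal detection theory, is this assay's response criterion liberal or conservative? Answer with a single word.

z(H) = 0.674, z(FA) = 0.126
c = −½·(z(H) + z(FA)) = -0.400
c < 0 → liberal criterion (biased toward responding “yes”).

liberal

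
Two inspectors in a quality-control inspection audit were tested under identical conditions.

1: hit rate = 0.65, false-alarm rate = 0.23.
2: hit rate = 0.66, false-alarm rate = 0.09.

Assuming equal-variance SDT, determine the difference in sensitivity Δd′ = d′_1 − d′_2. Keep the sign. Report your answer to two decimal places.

1: z(0.65) = 0.385, z(0.23) = -0.739, d' = 1.124
2: z(0.66) = 0.412, z(0.09) = -1.341, d' = 1.753
Δd' = d'_1 − d'_2 = 1.124 − 1.753 = -0.629
2 has the higher sensitivity.

Δd′ = -0.63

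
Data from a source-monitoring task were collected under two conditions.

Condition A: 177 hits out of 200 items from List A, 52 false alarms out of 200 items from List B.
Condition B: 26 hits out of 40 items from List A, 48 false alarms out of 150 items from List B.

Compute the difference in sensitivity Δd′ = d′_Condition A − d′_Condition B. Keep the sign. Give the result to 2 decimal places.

Δd′ = 0.99

Condition A: z(0.8850) = 1.200, z(0.2600) = -0.643, d' = 1.843
Condition B: z(0.6500) = 0.385, z(0.3200) = -0.468, d' = 0.853
Δd' = d'_Condition A − d'_Condition B = 1.843 − 0.853 = 0.990
Condition A has the higher sensitivity.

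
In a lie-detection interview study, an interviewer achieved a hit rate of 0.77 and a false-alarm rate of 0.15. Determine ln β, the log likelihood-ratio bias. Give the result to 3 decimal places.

ln β = 0.264

z(H) = z(0.77) = 0.7388
z(FA) = z(0.15) = -1.0364
ln β = −½·[z(H)² − z(FA)²] = −0.5 × (0.5458 − 1.0741) = 0.26415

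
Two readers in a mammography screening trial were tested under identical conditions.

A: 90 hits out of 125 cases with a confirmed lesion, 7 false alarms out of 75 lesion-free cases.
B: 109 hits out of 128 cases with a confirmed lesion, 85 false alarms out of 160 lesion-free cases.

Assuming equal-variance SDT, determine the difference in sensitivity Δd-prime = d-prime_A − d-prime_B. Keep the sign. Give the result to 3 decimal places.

A: z(0.7200) = 0.5828, z(0.0933) = -1.3207, d' = 1.9035
B: z(0.8516) = 1.0433, z(0.5312) = 0.0783, d' = 0.9650
Δd' = d'_A − d'_B = 1.9035 − 0.9650 = 0.9385
A has the higher sensitivity.

Δd-prime = 0.939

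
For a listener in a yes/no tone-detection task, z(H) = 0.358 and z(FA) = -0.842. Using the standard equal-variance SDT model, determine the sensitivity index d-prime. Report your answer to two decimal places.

d' = z(H) − z(FA) = 0.358 − (-0.842) = 1.200

d-prime = 1.20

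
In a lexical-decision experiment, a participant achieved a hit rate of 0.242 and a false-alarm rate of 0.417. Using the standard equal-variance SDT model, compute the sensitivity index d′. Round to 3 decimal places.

z(H) = -0.6999
z(FA) = -0.2096
d' = z(H) − z(FA) = -0.6999 − (-0.2096) = -0.4903

d′ = -0.490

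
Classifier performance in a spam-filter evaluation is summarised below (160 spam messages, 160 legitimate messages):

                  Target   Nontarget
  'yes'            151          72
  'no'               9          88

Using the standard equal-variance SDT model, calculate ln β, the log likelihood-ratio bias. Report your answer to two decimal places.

ln β = -1.25

H = 151/160 = 0.9437
FA = 72/160 = 0.4500
Φ⁻¹(H) = Φ⁻¹(0.9437) = 1.587
Φ⁻¹(FA) = Φ⁻¹(0.4500) = -0.126
ln β = −½·[z(H)² − z(FA)²] = −0.5 × (2.519 − 0.016) = -1.2515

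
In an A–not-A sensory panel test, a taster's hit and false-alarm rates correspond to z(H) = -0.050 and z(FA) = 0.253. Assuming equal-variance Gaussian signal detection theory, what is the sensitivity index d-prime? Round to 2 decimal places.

d' = z(H) − z(FA) = -0.050 − 0.253 = -0.303

d-prime = -0.30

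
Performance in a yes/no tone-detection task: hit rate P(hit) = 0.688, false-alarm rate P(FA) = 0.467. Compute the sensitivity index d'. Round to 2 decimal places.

z(H) = 0.4902
z(FA) = -0.0828
d' = z(H) − z(FA) = 0.4902 − (-0.0828) = 0.5730

d' = 0.57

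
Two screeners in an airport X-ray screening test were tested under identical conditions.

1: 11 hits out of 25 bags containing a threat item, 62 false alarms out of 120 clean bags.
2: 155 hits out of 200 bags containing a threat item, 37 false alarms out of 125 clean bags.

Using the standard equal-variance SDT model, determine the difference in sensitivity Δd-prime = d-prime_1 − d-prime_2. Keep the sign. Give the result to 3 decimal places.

1: z(0.4400) = -0.1510, z(0.5167) = 0.0419, d' = -0.1929
2: z(0.7750) = 0.7554, z(0.2960) = -0.5359, d' = 1.2913
Δd' = d'_1 − d'_2 = -0.1929 − 1.2913 = -1.4842
2 has the higher sensitivity.

Δd-prime = -1.484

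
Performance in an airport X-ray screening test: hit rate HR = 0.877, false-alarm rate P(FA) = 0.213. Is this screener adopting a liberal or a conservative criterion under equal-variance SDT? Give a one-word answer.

z(H) = 1.160, z(FA) = -0.796
c = −½·(z(H) + z(FA)) = -0.182
c < 0 → liberal criterion (biased toward responding “yes”).

liberal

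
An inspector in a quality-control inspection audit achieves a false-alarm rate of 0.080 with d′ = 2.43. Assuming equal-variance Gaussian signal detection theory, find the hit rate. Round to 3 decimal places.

hit rate = 0.847

z(false-alarm rate) = z(0.080) = -1.4051
z(H) = z(FA) + d' = -1.4051 + 2.43 = 1.0249
hit rate = Φ(1.0249) = 0.8473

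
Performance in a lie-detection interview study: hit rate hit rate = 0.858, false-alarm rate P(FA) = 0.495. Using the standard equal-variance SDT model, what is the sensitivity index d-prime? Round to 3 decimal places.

d-prime = 1.084

z(H) = 1.0714
z(FA) = -0.0125
d' = z(H) − z(FA) = 1.0714 − (-0.0125) = 1.0839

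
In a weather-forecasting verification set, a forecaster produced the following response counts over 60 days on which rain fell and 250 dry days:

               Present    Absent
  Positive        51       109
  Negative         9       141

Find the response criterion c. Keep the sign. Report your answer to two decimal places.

H = 51/60 = 0.8500
FA = 109/250 = 0.4360
Φ⁻¹(H) = 1.0364
Φ⁻¹(FA) = -0.1611
c = −½·[z(H) + z(FA)] = −0.5 × (1.0364 + (-0.1611)) = -0.43765

c = -0.44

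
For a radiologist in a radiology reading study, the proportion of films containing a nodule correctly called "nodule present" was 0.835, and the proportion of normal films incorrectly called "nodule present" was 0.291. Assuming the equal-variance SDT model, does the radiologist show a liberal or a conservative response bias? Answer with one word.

liberal

z(H) = 0.974, z(FA) = -0.550
c = −½·(z(H) + z(FA)) = -0.212
c < 0 → liberal criterion (biased toward responding “yes”).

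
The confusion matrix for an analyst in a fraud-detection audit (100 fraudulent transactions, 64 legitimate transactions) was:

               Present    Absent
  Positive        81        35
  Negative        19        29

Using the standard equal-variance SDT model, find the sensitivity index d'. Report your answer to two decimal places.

d' = 0.76

H = 81/100 = 0.8100
FA = 35/64 = 0.5469
z(0.8100) = 0.878, z(0.5469) = 0.118
d' = z(H) − z(FA) = 0.878 − 0.118 = 0.760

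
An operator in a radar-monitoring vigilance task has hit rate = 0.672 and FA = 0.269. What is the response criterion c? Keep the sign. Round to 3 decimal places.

c = 0.085

z(0.672) = 0.4454, z(0.269) = -0.6158
c = −½·[z(H) + z(FA)] = −0.5 × (0.4454 + (-0.6158)) = 0.0852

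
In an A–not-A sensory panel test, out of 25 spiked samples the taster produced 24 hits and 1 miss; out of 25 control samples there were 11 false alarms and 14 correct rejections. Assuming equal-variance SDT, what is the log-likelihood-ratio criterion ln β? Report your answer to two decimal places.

H = 24/25 = 0.9600
FA = 11/25 = 0.4400
z(H) = z(0.9600) = 1.751
z(FA) = z(0.4400) = -0.151
ln β = −½·[z(H)² − z(FA)²] = −0.5 × (3.066 − 0.023) = -1.5215

ln β = -1.52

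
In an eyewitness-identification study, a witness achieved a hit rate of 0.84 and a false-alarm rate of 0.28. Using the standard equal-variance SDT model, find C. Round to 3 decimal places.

C = -0.206

z(H) = z(0.84) = 0.9945
z(FA) = z(0.28) = -0.5828
c = −½·[z(H) + z(FA)] = −0.5 × (0.9945 + (-0.5828)) = -0.20585
c < 0: the witness has a liberal response bias.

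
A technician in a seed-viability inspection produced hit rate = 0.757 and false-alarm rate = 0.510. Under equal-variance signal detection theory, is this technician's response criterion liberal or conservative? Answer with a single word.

liberal

z(H) = 0.697, z(FA) = 0.025
c = −½·(z(H) + z(FA)) = -0.361
c < 0 → liberal criterion (biased toward responding “yes”).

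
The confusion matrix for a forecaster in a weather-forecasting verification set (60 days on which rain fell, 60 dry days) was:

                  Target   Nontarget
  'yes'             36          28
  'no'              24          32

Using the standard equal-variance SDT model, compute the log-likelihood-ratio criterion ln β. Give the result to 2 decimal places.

ln β = -0.03

H = 36/60 = 0.6000
FA = 28/60 = 0.4667
Φ⁻¹(H) = Φ⁻¹(0.6000) = 0.253
Φ⁻¹(FA) = Φ⁻¹(0.4667) = -0.084
ln β = −½·[z(H)² − z(FA)²] = −0.5 × (0.064 − 0.007) = -0.0285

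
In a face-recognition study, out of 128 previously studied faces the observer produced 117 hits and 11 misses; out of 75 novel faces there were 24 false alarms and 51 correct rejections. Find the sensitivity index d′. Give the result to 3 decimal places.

H = 117/128 = 0.9141
FA = 24/75 = 0.3200
z(H) = z(0.9141) = 1.3664
z(FA) = z(0.3200) = -0.4677
d' = z(H) − z(FA) = 1.3664 − (-0.4677) = 1.8341

d′ = 1.834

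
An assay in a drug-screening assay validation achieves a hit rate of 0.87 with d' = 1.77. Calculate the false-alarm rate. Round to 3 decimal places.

false-alarm rate = 0.260

z(hit rate) = z(0.87) = 1.1264
z(FA) = z(H) − d' = 1.1264 − 1.77 = -0.6436
false-alarm rate = Φ(-0.6436) = 0.2599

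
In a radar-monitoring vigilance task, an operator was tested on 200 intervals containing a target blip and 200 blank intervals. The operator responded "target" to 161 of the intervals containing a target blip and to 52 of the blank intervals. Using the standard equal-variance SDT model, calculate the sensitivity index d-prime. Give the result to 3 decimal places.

d-prime = 1.503

H = 161/200 = 0.8050
FA = 52/200 = 0.2600
z(0.8050) = 0.8596, z(0.2600) = -0.6433
d' = z(H) − z(FA) = 0.8596 − (-0.6433) = 1.5029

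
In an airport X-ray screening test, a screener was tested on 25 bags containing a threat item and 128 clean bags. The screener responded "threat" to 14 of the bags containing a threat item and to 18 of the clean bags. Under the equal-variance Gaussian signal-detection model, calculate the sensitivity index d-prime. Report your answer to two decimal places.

H = 14/25 = 0.5600
FA = 18/128 = 0.1406
z(H) = 0.1510
z(FA) = -1.0776
d' = z(H) − z(FA) = 0.1510 − (-1.0776) = 1.2286

d-prime = 1.23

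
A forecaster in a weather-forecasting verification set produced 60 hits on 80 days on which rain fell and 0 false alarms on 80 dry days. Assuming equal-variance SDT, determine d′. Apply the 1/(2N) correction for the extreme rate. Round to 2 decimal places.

d′ = 3.17

The false-alarm rate is 0/80 = 0, so apply the 1/(2N) correction: FA → 1/(2·80) = 0.00625.
z(H) = z(0.75000) = 0.674
z(FA) = z(0.00625) = -2.498
d' = 0.674 − (-2.498) = 3.172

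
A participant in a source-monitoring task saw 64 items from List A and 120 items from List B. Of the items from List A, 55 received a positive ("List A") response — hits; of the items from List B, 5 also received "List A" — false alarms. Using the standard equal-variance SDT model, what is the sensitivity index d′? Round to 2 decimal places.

d′ = 2.81

H = 55/64 = 0.8594
FA = 5/120 = 0.0417
z(H) = 1.078
z(FA) = -1.731
d' = z(H) − z(FA) = 1.078 − (-1.731) = 2.809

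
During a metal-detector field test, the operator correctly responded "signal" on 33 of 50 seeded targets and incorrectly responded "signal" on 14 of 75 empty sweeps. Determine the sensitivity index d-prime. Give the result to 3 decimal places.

d-prime = 1.303

H = 33/50 = 0.6600
FA = 14/75 = 0.1867
z(0.6600) = 0.4125, z(0.1867) = -0.8901
d' = z(H) − z(FA) = 0.4125 − (-0.8901) = 1.3026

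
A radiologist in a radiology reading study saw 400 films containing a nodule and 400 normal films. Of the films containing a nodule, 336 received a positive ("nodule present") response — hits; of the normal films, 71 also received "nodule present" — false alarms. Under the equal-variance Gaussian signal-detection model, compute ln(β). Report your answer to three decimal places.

ln β = -0.067

H = 336/400 = 0.8400
FA = 71/400 = 0.1775
z(H) = z(0.8400) = 0.9945
z(FA) = z(0.1775) = -0.9249
ln β = −½·[z(H)² − z(FA)²] = −0.5 × (0.9890 − 0.8554) = -0.0668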